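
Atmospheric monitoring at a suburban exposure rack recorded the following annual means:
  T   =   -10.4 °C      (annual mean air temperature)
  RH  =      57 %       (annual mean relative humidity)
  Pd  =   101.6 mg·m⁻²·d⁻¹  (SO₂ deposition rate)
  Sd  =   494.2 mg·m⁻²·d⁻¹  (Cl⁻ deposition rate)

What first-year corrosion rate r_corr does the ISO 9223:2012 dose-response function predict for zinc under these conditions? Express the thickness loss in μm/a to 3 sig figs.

zinc: temperature factor f = +0.038·(-20.4) = -0.7752
  Pd branch = 0.0129·Pd^0.44·e^(0.046·RH+f) = 0.6247 μm/a
  Sd branch = 0.0175·Sd^0.57·e^(0.008·RH+0.085·T) = 0.3915 μm/a
  r_corr = 0.6247 + 0.3915 = 1.016 μm/a

r_corr = 1.02 μm/a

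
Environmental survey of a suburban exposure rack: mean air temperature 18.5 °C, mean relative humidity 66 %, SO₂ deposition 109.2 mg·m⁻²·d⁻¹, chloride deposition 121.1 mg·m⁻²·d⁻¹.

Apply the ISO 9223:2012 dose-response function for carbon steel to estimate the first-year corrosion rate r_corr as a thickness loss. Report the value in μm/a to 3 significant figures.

r_corr = 85.0 μm/a

carbon steel: temperature factor f = -0.054·(8.5) = -0.4590
  Pd branch = 1.77·Pd^0.52·e^(0.02·RH+f) = 48.06 μm/a
  Sd branch = 0.102·Sd^0.62·e^(0.033·RH+0.04·T) = 36.93 μm/a
  r_corr = 48.06 + 36.93 = 84.99 μm/a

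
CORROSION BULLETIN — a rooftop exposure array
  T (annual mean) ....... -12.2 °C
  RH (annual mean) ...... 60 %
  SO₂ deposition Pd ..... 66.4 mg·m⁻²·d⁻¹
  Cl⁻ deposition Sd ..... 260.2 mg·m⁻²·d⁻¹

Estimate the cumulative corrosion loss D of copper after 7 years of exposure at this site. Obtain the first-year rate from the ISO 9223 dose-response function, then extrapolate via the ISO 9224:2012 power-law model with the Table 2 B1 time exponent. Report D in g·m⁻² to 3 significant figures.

D(7) = 8.29 g·m⁻²

copper: f(T) = +0.126·(T−10) [T≤10 °C] = -2.7972
  Pd branch = 0.0053·Pd^0.26·e^(0.059·RH+f) = 0.03316 μm/a
  Sd branch = 0.01025·Sd^0.27·e^(0.036·RH+0.049·T) = 0.2194 μm/a
  r_corr = 0.03316 + 0.2194 = 0.2526 μm/a
ISO 9224: D(t) = r_corr · t^b with b = 0.667 (copper, B1)
  D(7) = 0.2526 × 7^0.667 = 0.2526 × 3.662 = 0.9249 μm
  Mass loss = 0.9249 μm × 8.96 g/cm³ = 8.287 g·m⁻²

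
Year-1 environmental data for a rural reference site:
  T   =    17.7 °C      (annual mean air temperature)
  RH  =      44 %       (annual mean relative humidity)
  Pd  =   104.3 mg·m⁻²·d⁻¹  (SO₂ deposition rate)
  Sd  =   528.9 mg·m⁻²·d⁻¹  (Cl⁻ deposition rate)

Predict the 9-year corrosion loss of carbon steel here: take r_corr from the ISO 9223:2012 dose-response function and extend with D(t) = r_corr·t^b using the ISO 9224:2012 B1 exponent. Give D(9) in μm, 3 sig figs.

D(9) = 236 μm

carbon steel: T>10 °C ⇒ hinge -0.054·(17.7−10) = -0.4158
  sulphur-dioxide contribution → 31.56 μm/a
  chloride contribution → 43.17 μm/a
  total first-year rate 74.72 μm/a
Long-term exponent b (ISO 9224 Table 2, B1) = 0.523
  D(9) = 74.72 × 9^0.523 = 74.72 × 3.156 = 235.8 μm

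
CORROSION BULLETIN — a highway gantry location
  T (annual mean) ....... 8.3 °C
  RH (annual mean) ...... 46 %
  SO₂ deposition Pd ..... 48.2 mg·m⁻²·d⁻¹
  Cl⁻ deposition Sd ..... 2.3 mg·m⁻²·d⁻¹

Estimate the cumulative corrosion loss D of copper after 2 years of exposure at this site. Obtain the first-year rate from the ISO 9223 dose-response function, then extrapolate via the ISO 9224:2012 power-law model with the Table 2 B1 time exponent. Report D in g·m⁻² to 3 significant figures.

D(2) = 3.95 g·m⁻²

copper: temperature factor f = +0.126·(-1.7) = -0.2142
  SO₂ term: 0.0053·48.2^0.26·exp(0.059·46-0.2142) = 0.1768
  Cl⁻ term: 0.01025·2.3^0.27·exp(0.036·46+0.049·8.3) = 0.101
  r_corr = 0.1768 + 0.101 = 0.2778 μm/a
Long-term exponent b (ISO 9224 Table 2, B1) = 0.667
  D(2) = 0.2778 × 2^0.667 = 0.2778 × 1.588 = 0.4411 μm
  Mass loss = 0.4411 μm × 8.96 g/cm³ = 3.952 g·m⁻²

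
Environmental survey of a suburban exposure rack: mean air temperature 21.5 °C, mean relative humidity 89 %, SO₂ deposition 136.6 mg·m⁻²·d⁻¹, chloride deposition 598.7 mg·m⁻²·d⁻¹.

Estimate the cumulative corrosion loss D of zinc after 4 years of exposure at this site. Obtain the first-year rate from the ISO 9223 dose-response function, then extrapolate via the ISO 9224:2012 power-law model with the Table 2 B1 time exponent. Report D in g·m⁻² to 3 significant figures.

zinc: temperature factor f = -0.071·(11.5) = -0.8165
  SO₂ term: 0.0129·136.6^0.44·exp(0.046·89-0.8165) = 2.976
  Cl⁻ term: 0.0175·598.7^0.57·exp(0.008·89+0.085·21.5) = 8.491
  sum: 2.976 + 8.491 → r_corr = 11.47 μm/a
ISO 9224: D(t) = r_corr · t^b with b = 0.813 (zinc, B1)
  D(4) = 11.47 × 4^0.813 = 11.47 × 3.087 = 35.39 μm
  Mass loss = 35.39 μm × 7.14 g/cm³ = 252.7 g·m⁻²

D(4) = 253 g·m⁻²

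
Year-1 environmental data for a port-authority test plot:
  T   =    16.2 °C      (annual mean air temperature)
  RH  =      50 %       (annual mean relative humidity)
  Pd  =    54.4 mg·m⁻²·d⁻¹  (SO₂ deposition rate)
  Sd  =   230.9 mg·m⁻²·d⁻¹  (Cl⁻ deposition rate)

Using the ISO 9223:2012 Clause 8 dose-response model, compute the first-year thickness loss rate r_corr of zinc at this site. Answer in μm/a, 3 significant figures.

r_corr = 2.78 μm/a

zinc: T>10 °C ⇒ hinge -0.071·(16.2−10) = -0.4402
  sulphur-dioxide contribution → 0.4808 μm/a
  chloride contribution → 2.301 μm/a
  ⇒ r_corr(zinc) = 2.782 μm/a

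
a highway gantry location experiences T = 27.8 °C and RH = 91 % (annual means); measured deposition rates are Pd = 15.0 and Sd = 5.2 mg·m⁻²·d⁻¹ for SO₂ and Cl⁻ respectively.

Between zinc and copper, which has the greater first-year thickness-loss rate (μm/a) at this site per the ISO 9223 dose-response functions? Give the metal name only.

zinc: f(T) = -0.071·(T−10) [T>10 °C] = -1.2638
  Pd branch = 0.0129·Pd^0.44·e^(0.046·RH+f) = 0.7892 μm/a
  Sd branch = 0.0175·Sd^0.57·e^(0.008·RH+0.085·T) = 0.9853 μm/a
  r_corr = 0.7892 + 0.9853 = 1.774 μm/a
copper: temperature factor f = -0.080·(17.8) = -1.4240
  SO₂ term: 0.0053·15.0^0.26·exp(0.059·91-1.4240) = 0.5538
  Sd branch = 0.01025·Sd^0.27·e^(0.036·RH+0.049·T) = 1.653 μm/a
  sum: 0.5538 + 1.653 → r_corr = 2.207 μm/a
Ordering by μm/a: copper (2.21) > zinc (1.77)

copper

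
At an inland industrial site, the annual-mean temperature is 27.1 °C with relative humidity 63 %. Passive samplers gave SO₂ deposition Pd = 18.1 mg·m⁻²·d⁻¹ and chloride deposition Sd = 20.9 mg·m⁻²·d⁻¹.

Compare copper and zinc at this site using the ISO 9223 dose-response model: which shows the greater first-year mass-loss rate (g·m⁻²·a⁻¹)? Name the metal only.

copper: T>10 °C ⇒ hinge -0.080·(27.1−10) = -1.3680
  SO₂ term: 0.0053·18.1^0.26·exp(0.059·63-1.3680) = 0.1179
  Sd branch = 0.01025·Sd^0.27·e^(0.036·RH+0.049·T) = 0.8489 μm/a
  sum: 0.1179 + 0.8489 → r_corr = 0.9668 μm/a
  mass loss = 0.9668 μm/a × 8.96 g/cm³ = 8.662 g·m⁻²·a⁻¹
zinc: f(T) = -0.071·(T−10) [T>10 °C] = -1.2141
  Pd branch = 0.0129·Pd^0.44·e^(0.046·RH+f) = 0.2485 μm/a
  Sd branch = 0.0175·Sd^0.57·e^(0.008·RH+0.085·T) = 1.64 μm/a
  sum: 0.2485 + 1.64 → r_corr = 1.888 μm/a
  mass loss = 1.888 μm/a × 7.14 g/cm³ = 13.48 g·m⁻²·a⁻¹
Ordering by g·m⁻²·a⁻¹: zinc (13.5) > copper (8.66)

zinc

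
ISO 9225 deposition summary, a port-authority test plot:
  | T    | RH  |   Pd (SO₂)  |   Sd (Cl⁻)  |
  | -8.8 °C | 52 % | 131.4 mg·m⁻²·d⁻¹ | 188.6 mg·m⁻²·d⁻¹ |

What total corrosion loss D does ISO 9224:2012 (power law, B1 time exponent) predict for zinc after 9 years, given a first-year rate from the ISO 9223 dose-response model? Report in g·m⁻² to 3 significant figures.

zinc: T≤10 °C ⇒ hinge +0.038·(-8.8−10) = -0.7144
  SO₂ term: 0.0129·131.4^0.44·exp(0.046·52-0.7144) = 0.5907
  Sd branch = 0.0175·Sd^0.57·e^(0.008·RH+0.085·T) = 0.2488 μm/a
  sum: 0.5907 + 0.2488 → r_corr = 0.8395 μm/a
ISO 9224: D(t) = r_corr · t^b with b = 0.813 (zinc, B1)
  D(9) = 0.8395 × 9^0.813 = 0.8395 × 5.968 = 5.01 μm
  Mass loss = 5.01 μm × 7.14 g/cm³ = 35.77 g·m⁻²

D(9) = 35.8 g·m⁻²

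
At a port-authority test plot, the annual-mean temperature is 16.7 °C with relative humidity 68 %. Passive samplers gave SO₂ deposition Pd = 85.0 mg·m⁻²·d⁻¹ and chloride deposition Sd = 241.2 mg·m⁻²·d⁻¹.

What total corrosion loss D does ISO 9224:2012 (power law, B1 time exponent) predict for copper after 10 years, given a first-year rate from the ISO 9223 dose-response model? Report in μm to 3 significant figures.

copper: T>10 °C ⇒ hinge -0.080·(16.7−10) = -0.5360
  SO₂ term: 0.0053·85.0^0.26·exp(0.059·68-0.5360) = 0.5439
  Sd branch = 0.01025·Sd^0.27·e^(0.036·RH+0.049·T) = 1.182 μm/a
  r_corr = 0.5439 + 1.182 = 1.726 μm/a
ISO 9224: D(t) = r_corr · t^b with b = 0.667 (copper, B1)
  D(10) = 1.726 × 10^0.667 = 1.726 × 4.645 = 8.016 μm

D(10) = 8.02 μm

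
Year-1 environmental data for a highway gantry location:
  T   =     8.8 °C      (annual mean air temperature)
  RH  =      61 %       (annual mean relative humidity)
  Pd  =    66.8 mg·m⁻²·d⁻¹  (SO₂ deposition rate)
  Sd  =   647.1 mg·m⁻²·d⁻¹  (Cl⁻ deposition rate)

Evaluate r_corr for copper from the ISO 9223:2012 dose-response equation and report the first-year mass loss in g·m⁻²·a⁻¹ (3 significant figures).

copper: f(T) = +0.126·(T−10) [T≤10 °C] = -0.1512
  sulphur-dioxide contribution → 0.4967 μm/a
  chloride contribution → 0.8141 μm/a
  total first-year rate 1.311 μm/a
Convert to mass loss: 1.311 μm/a × 8.96 g/cm³ = 11.74 g·m⁻²·a⁻¹

r_corr = 11.7 g·m⁻²·a⁻¹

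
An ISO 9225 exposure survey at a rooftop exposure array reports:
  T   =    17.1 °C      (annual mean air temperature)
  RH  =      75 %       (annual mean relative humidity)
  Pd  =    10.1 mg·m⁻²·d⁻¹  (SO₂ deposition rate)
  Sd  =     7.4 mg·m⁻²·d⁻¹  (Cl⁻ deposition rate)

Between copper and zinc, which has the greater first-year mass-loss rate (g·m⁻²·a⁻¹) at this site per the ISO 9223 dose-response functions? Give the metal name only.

copper

copper: T>10 °C ⇒ hinge -0.080·(17.1−10) = -0.5680
  Pd branch = 0.0053·Pd^0.26·e^(0.059·RH+f) = 0.4576 μm/a
  Sd branch = 0.01025·Sd^0.27·e^(0.036·RH+0.049·T) = 0.6052 μm/a
  r_corr = 0.4576 + 0.6052 = 1.063 μm/a
  mass loss = 1.063 μm/a × 8.96 g/cm³ = 9.523 g·m⁻²·a⁻¹
zinc: T>10 °C ⇒ hinge -0.071·(17.1−10) = -0.5041
  Pd branch = 0.0129·Pd^0.44·e^(0.046·RH+f) = 0.679 μm/a
  Sd branch = 0.0175·Sd^0.57·e^(0.008·RH+0.085·T) = 0.4269 μm/a
  sum: 0.679 + 0.4269 → r_corr = 1.106 μm/a
  mass loss = 1.106 μm/a × 7.14 g/cm³ = 7.896 g·m⁻²·a⁻¹
Ordering by g·m⁻²·a⁻¹: copper (9.52) > zinc (7.9)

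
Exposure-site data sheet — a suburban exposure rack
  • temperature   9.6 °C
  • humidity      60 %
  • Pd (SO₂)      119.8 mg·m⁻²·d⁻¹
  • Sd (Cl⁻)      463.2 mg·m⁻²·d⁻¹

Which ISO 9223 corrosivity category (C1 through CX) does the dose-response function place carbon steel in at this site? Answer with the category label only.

carbon steel: T≤10 °C ⇒ hinge +0.150·(9.6−10) = -0.0600
  sulphur-dioxide contribution → 66.66 μm/a
  chloride contribution → 48.76 μm/a
  total first-year rate 115.4 μm/a
ISO 9223 Table 2 (carbon steel): 80 < 115 ≤ 200 μm/a ⇒ C5

C5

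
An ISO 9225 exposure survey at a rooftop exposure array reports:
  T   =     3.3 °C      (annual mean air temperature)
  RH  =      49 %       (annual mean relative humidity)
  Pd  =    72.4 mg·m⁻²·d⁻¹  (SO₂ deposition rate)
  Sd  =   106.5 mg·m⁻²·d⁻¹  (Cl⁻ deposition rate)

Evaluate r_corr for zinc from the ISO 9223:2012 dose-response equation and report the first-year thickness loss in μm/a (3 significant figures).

r_corr = 1.12 μm/a

zinc: temperature factor f = +0.038·(-6.7) = -0.2546
  SO₂ term: 0.0129·72.4^0.44·exp(0.046·49-0.2546) = 0.6269
  Cl⁻ term: 0.0175·106.5^0.57·exp(0.008·49+0.085·3.3) = 0.4906
  r_corr = 0.6269 + 0.4906 = 1.117 μm/a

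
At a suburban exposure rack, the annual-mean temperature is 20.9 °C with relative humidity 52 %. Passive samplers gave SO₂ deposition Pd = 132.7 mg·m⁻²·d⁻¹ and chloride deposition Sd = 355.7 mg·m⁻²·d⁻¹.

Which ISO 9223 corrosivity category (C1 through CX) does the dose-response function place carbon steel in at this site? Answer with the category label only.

carbon steel: f(T) = -0.054·(T−10) [T>10 °C] = -0.5886
  SO₂ term: 1.77·132.7^0.52·exp(0.02·52-0.5886) = 35.31
  Sd branch = 0.102·Sd^0.62·e^(0.033·RH+0.04·T) = 49.96 μm/a
  sum: 35.31 + 49.96 → r_corr = 85.27 μm/a
85.3 μm/a falls in (80, 200] for carbon steel → category C5

C5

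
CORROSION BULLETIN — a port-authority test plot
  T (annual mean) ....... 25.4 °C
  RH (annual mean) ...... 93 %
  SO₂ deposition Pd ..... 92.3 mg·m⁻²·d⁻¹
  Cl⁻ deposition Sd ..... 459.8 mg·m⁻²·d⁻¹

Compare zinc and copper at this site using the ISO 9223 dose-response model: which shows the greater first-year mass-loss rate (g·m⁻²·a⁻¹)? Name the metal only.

zinc

zinc: f(T) = -0.071·(T−10) [T>10 °C] = -1.0934
  SO₂ term: 0.0129·92.3^0.44·exp(0.046·93-1.0934) = 2.282
  Cl⁻ term: 0.0175·459.8^0.57·exp(0.008·93+0.085·25.4) = 10.51
  r_corr = 2.282 + 10.51 = 12.79 μm/a
  mass loss = 12.79 μm/a × 7.14 g/cm³ = 91.31 g·m⁻²·a⁻¹
copper: T>10 °C ⇒ hinge -0.080·(25.4−10) = -1.2320
  SO₂ term: 0.0053·92.3^0.26·exp(0.059·93-1.2320) = 1.211
  Sd branch = 0.01025·Sd^0.27·e^(0.036·RH+0.049·T) = 5.299 μm/a
  r_corr = 1.211 + 5.299 = 6.51 μm/a
  mass loss = 6.51 μm/a × 8.96 g/cm³ = 58.33 g·m⁻²·a⁻¹
Ordering by g·m⁻²·a⁻¹: zinc (91.3) > copper (58.3)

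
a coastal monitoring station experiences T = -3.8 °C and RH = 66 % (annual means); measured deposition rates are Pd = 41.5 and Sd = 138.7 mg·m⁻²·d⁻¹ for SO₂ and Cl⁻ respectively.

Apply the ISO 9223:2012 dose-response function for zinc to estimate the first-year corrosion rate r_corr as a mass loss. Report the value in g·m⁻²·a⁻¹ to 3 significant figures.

r_corr = 8.40 g·m⁻²·a⁻¹

zinc: T≤10 °C ⇒ hinge +0.038·(-3.8−10) = -0.5244
  Pd branch = 0.0129·Pd^0.44·e^(0.046·RH+f) = 0.819 μm/a
  Cl⁻ term: 0.0175·138.7^0.57·exp(0.008·66+0.085·-3.8) = 0.3573
  r_corr = 0.819 + 0.3573 = 1.176 μm/a
Convert to mass loss: 1.176 μm/a × 7.14 g/cm³ = 8.399 g·m⁻²·a⁻¹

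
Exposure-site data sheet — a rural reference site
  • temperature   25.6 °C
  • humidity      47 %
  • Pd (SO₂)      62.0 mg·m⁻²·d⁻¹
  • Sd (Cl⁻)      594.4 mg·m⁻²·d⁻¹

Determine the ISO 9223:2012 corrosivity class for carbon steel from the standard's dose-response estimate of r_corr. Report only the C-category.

carbon steel: T>10 °C ⇒ hinge -0.054·(25.6−10) = -0.8424
  Pd branch = 1.77·Pd^0.52·e^(0.02·RH+f) = 16.69 μm/a
  Sd branch = 0.102·Sd^0.62·e^(0.033·RH+0.04·T) = 70.28 μm/a
  r_corr = 16.69 + 70.28 = 86.97 μm/a
ISO 9223 Table 2 (carbon steel): 80 < 87 ≤ 200 μm/a ⇒ C5

C5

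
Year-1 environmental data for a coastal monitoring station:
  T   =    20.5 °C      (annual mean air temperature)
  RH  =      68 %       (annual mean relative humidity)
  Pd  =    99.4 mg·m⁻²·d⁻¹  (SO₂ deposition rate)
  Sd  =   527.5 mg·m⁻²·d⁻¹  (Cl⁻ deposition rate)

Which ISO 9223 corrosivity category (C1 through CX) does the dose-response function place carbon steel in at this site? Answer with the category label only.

carbon steel: f(T) = -0.054·(T−10) [T>10 °C] = -0.5670
  sulphur-dioxide contribution → 42.76 μm/a
  chloride contribution → 106.4 μm/a
  ⇒ r_corr(carbon steel) = 149.2 μm/a
ISO 9223 Table 2 (carbon steel): 80 < 149 ≤ 200 μm/a ⇒ C5

C5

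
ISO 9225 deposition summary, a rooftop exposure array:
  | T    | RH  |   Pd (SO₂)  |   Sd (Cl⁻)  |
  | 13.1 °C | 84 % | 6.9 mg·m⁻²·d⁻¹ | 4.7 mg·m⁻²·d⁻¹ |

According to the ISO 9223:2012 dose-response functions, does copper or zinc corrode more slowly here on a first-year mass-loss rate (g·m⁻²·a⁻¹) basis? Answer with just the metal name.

zinc

copper: T>10 °C ⇒ hinge -0.080·(13.1−10) = -0.2480
  SO₂ term: 0.0053·6.9^0.26·exp(0.059·84-0.2480) = 0.9706
  Sd branch = 0.01025·Sd^0.27·e^(0.036·RH+0.049·T) = 0.6085 μm/a
  r_corr = 0.9706 + 0.6085 = 1.579 μm/a
  mass loss = 1.579 μm/a × 8.96 g/cm³ = 14.15 g·m⁻²·a⁻¹
zinc: temperature factor f = -0.071·(3.1) = -0.2201
  Pd branch = 0.0129·Pd^0.44·e^(0.046·RH+f) = 1.154 μm/a
  Cl⁻ term: 0.0175·4.7^0.57·exp(0.008·84+0.085·13.1) = 0.2521
  r_corr = 1.154 + 0.2521 = 1.406 μm/a
  mass loss = 1.406 μm/a × 7.14 g/cm³ = 10.04 g·m⁻²·a⁻¹
Ordering by g·m⁻²·a⁻¹: copper (14.1) > zinc (10)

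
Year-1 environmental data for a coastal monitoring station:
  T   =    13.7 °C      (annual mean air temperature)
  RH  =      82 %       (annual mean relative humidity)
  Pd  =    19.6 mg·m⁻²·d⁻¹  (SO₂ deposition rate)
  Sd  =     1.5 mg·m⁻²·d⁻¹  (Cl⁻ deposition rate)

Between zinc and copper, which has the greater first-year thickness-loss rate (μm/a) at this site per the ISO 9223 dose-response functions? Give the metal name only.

zinc

zinc: f(T) = -0.071·(T−10) [T>10 °C] = -0.2627
  Pd branch = 0.0129·Pd^0.44·e^(0.046·RH+f) = 1.597 μm/a
  Sd branch = 0.0175·Sd^0.57·e^(0.008·RH+0.085·T) = 0.1362 μm/a
  sum: 1.597 + 0.1362 → r_corr = 1.733 μm/a
copper: temperature factor f = -0.080·(3.7) = -0.2960
  SO₂ term: 0.0053·19.6^0.26·exp(0.059·82-0.2960) = 1.079
  Sd branch = 0.01025·Sd^0.27·e^(0.036·RH+0.049·T) = 0.4284 μm/a
  r_corr = 1.079 + 0.4284 = 1.507 μm/a
Ordering by μm/a: zinc (1.73) > copper (1.51)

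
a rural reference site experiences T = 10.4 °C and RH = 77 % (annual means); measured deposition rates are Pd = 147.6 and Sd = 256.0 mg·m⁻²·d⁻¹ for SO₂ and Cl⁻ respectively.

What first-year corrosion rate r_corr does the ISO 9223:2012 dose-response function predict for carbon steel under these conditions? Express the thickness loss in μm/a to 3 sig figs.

carbon steel: f(T) = -0.054·(T−10) [T>10 °C] = -0.0216
  Pd branch = 1.77·Pd^0.52·e^(0.02·RH+f) = 108.5 μm/a
  Sd branch = 0.102·Sd^0.62·e^(0.033·RH+0.04·T) = 61.08 μm/a
  r_corr = 108.5 + 61.08 = 169.6 μm/a

r_corr = 170 μm/a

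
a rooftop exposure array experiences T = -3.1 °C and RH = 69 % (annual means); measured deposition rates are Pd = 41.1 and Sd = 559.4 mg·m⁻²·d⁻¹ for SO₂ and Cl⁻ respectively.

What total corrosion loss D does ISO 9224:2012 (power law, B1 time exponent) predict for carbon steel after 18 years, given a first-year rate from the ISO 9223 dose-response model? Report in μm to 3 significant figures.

D(18) = 232 μm

carbon steel: temperature factor f = +0.150·(-13.1) = -1.9650
  Pd branch = 1.77·Pd^0.52·e^(0.02·RH+f) = 6.809 μm/a
  Cl⁻ term: 0.102·559.4^0.62·exp(0.033·69+0.04·-3.1) = 44.38
  r_corr = 6.809 + 44.38 = 51.19 μm/a
Power-law: D(18) = r_corr · 18^0.523
  D(18) = 51.19 × 18^0.523 = 51.19 × 4.534 = 232.1 μm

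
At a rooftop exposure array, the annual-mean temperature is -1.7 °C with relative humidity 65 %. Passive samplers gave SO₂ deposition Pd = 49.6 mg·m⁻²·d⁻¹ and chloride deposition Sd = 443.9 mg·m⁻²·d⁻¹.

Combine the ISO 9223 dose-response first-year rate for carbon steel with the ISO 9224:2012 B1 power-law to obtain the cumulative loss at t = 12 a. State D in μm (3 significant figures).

D(12) = 162 μm

carbon steel: temperature factor f = +0.150·(-11.7) = -1.7550
  Pd branch = 1.77·Pd^0.52·e^(0.02·RH+f) = 8.551 μm/a
  Cl⁻ term: 0.102·443.9^0.62·exp(0.033·65+0.04·-1.7) = 35.64
  r_corr = 8.551 + 35.64 = 44.19 μm/a
Power-law: D(12) = r_corr · 12^0.523
  D(12) = 44.19 × 12^0.523 = 44.19 × 3.668 = 162.1 μm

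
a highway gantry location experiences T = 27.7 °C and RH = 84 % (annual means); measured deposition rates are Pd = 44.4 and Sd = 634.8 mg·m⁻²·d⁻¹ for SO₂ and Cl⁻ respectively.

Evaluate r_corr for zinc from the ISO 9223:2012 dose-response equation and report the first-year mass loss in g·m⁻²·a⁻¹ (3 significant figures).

zinc: T>10 °C ⇒ hinge -0.071·(27.7−10) = -1.2567
  SO₂ term: 0.0129·44.4^0.44·exp(0.046·84-1.2567) = 0.9285
  Sd branch = 0.0175·Sd^0.57·e^(0.008·RH+0.085·T) = 14.29 μm/a
  sum: 0.9285 + 14.29 → r_corr = 15.22 μm/a
Convert to mass loss: 15.22 μm/a × 7.14 g/cm³ = 108.6 g·m⁻²·a⁻¹

r_corr = 109 g·m⁻²·a⁻¹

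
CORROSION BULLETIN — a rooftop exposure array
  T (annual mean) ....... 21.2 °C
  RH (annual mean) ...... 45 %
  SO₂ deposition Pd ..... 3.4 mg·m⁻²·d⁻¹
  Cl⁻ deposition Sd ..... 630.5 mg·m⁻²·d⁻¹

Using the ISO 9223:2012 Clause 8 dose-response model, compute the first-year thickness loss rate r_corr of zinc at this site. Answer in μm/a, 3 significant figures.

r_corr = 6.07 μm/a

zinc: temperature factor f = -0.071·(11.2) = -0.7952
  sulphur-dioxide contribution → 0.07908 μm/a
  chloride contribution → 5.995 μm/a
  ⇒ r_corr(zinc) = 6.074 μm/a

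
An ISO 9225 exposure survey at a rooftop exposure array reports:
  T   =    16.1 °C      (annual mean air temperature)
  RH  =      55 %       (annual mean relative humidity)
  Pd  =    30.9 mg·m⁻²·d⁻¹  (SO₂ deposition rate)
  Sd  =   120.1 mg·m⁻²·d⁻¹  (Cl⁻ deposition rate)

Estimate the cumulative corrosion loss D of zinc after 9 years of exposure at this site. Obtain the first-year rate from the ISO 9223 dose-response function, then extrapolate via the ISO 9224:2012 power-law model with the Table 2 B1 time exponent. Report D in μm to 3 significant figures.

zinc: f(T) = -0.071·(T−10) [T>10 °C] = -0.4331
  sulphur-dioxide contribution → 0.4752 μm/a
  chloride contribution → 1.636 μm/a
  total first-year rate 2.111 μm/a
Long-term exponent b (ISO 9224 Table 2, B1) = 0.813
  D(9) = 2.111 × 9^0.813 = 2.111 × 5.968 = 12.6 μm

D(9) = 12.6 μm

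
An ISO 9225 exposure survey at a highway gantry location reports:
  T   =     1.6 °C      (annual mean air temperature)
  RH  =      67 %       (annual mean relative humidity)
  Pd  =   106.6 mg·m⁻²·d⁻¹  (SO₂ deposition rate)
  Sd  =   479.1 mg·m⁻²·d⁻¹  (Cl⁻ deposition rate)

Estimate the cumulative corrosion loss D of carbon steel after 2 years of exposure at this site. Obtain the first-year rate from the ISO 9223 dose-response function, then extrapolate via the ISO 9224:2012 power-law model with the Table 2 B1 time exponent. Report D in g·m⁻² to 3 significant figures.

carbon steel: temperature factor f = +0.150·(-8.4) = -1.2600
  SO₂ term: 1.77·106.6^0.52·exp(0.02·67-1.2600) = 21.73
  Sd branch = 0.102·Sd^0.62·e^(0.033·RH+0.04·T) = 45.55 μm/a
  sum: 21.73 + 45.55 → r_corr = 67.28 μm/a
ISO 9224: D(t) = r_corr · t^b with b = 0.523 (carbon steel, B1)
  D(2) = 67.28 × 2^0.523 = 67.28 × 1.437 = 96.68 μm
  Mass loss = 96.68 μm × 7.85 g/cm³ = 759 g·m⁻²

D(2) = 759 g·m⁻²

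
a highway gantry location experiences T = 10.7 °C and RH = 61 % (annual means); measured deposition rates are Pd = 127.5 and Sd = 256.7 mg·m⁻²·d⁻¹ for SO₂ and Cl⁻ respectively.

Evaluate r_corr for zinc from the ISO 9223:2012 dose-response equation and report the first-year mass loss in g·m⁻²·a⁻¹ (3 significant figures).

zinc: temperature factor f = -0.071·(0.7) = -0.0497
  Pd branch = 0.0129·Pd^0.44·e^(0.046·RH+f) = 1.714 μm/a
  Sd branch = 0.0175·Sd^0.57·e^(0.008·RH+0.085·T) = 1.672 μm/a
  r_corr = 1.714 + 1.672 = 3.387 μm/a
Convert to mass loss: 3.387 μm/a × 7.14 g/cm³ = 24.18 g·m⁻²·a⁻¹

r_corr = 24.2 g·m⁻²·a⁻¹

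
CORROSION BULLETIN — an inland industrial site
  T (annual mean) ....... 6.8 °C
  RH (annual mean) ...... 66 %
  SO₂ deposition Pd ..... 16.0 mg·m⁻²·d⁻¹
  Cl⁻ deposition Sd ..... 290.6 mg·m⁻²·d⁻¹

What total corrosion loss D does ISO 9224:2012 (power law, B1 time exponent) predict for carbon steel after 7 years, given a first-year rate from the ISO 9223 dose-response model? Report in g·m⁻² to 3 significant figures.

carbon steel: temperature factor f = +0.150·(-3.2) = -0.4800
  Pd branch = 1.77·Pd^0.52·e^(0.02·RH+f) = 17.33 μm/a
  Sd branch = 0.102·Sd^0.62·e^(0.033·RH+0.04·T) = 39.8 μm/a
  sum: 17.33 + 39.8 → r_corr = 57.13 μm/a
Long-term exponent b (ISO 9224 Table 2, B1) = 0.523
  D(7) = 57.13 × 7^0.523 = 57.13 × 2.767 = 158.1 μm
  Mass loss = 158.1 μm × 7.85 g/cm³ = 1241 g·m⁻²

D(7) = 1.24e+03 g·m⁻²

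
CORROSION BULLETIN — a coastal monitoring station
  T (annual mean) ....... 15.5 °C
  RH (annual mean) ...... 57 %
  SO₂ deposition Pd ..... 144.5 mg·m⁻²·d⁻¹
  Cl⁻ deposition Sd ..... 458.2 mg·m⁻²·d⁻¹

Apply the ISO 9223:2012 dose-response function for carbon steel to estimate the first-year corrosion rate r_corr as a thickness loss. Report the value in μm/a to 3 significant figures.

r_corr = 110 μm/a

carbon steel: T>10 °C ⇒ hinge -0.054·(15.5−10) = -0.2970
  SO₂ term: 1.77·144.5^0.52·exp(0.02·57-0.2970) = 54.6
  Cl⁻ term: 0.102·458.2^0.62·exp(0.033·57+0.04·15.5) = 55.54
  r_corr = 54.6 + 55.54 = 110.1 μm/a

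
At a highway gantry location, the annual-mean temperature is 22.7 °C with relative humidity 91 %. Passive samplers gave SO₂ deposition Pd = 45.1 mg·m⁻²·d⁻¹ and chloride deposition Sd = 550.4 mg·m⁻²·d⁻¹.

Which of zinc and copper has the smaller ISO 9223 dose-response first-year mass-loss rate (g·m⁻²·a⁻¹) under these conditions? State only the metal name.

copper

zinc: temperature factor f = -0.071·(12.7) = -0.9017
  Pd branch = 0.0129·Pd^0.44·e^(0.046·RH+f) = 1.84 μm/a
  Sd branch = 0.0175·Sd^0.57·e^(0.008·RH+0.085·T) = 9.107 μm/a
  r_corr = 1.84 + 9.107 = 10.95 μm/a
  mass loss = 10.95 μm/a × 7.14 g/cm³ = 78.16 g·m⁻²·a⁻¹
copper: T>10 °C ⇒ hinge -0.080·(22.7−10) = -1.0160
  Pd branch = 0.0053·Pd^0.26·e^(0.059·RH+f) = 1.109 μm/a
  Cl⁻ term: 0.01025·550.4^0.27·exp(0.036·91+0.049·22.7) = 4.534
  sum: 1.109 + 4.534 → r_corr = 5.643 μm/a
  mass loss = 5.643 μm/a × 8.96 g/cm³ = 50.56 g·m⁻²·a⁻¹
Ordering by g·m⁻²·a⁻¹: zinc (78.2) > copper (50.6)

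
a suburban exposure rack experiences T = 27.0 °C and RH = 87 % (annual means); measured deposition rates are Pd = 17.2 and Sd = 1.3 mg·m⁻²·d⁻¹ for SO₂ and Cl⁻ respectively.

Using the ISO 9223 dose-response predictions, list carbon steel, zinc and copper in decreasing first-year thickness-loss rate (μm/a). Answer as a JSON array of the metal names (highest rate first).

["carbon steel", "copper", "zinc"]

carbon steel: T>10 °C ⇒ hinge -0.054·(27.0−10) = -0.9180
  sulphur-dioxide contribution → 17.68 μm/a
  chloride contribution → 6.239 μm/a
  total first-year rate 23.92 μm/a
zinc: temperature factor f = -0.071·(17.0) = -1.2070
  sulphur-dioxide contribution → 0.738 μm/a
  chloride contribution → 0.4045 μm/a
  ⇒ r_corr(zinc) = 1.143 μm/a
copper: temperature factor f = -0.080·(17.0) = -1.3600
  sulphur-dioxide contribution → 0.4832 μm/a
  chloride contribution → 0.9468 μm/a
  ⇒ r_corr(copper) = 1.43 μm/a
Ordering by μm/a: carbon steel (23.9) > copper (1.43) > zinc (1.14)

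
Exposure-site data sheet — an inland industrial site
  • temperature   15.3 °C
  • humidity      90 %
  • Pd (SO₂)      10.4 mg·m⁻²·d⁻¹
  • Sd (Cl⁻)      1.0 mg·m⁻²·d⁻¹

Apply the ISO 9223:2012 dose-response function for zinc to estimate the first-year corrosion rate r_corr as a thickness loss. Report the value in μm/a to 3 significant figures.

zinc: temperature factor f = -0.071·(5.3) = -0.3763
  sulphur-dioxide contribution → 1.558 μm/a
  chloride contribution → 0.132 μm/a
  ⇒ r_corr(zinc) = 1.69 μm/a

r_corr = 1.69 μm/a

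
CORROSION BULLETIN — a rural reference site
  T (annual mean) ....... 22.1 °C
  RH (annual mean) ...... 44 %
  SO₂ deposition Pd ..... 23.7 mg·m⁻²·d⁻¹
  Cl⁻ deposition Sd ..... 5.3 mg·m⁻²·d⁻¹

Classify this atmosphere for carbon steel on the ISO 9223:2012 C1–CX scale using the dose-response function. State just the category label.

carbon steel: temperature factor f = -0.054·(12.1) = -0.6534
  Pd branch = 1.77·Pd^0.52·e^(0.02·RH+f) = 11.51 μm/a
  Cl⁻ term: 0.102·5.3^0.62·exp(0.033·44+0.04·22.1) = 2.966
  sum: 11.51 + 2.966 → r_corr = 14.48 μm/a
ISO 9223 Table 2 (carbon steel): 1.3 < 14.5 ≤ 25 μm/a ⇒ C2

C2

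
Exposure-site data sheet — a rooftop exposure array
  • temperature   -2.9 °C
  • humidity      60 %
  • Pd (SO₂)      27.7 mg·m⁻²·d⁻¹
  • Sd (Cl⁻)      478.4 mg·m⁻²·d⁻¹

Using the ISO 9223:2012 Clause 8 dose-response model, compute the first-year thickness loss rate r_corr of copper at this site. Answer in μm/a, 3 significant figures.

copper: T≤10 °C ⇒ hinge +0.126·(-2.9−10) = -1.6254
  sulphur-dioxide contribution → 0.08527 μm/a
  chloride contribution → 0.408 μm/a
  total first-year rate 0.4932 μm/a

r_corr = 0.493 μm/a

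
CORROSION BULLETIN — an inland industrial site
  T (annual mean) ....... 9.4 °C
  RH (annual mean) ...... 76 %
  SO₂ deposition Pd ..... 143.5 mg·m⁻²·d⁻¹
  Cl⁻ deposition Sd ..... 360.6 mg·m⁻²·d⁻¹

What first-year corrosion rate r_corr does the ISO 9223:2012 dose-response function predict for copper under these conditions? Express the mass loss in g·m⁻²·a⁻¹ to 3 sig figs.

copper: T≤10 °C ⇒ hinge +0.126·(9.4−10) = -0.0756
  SO₂ term: 0.0053·143.5^0.26·exp(0.059·76-0.0756) = 1.583
  Sd branch = 0.01025·Sd^0.27·e^(0.036·RH+0.049·T) = 1.229 μm/a
  sum: 1.583 + 1.229 → r_corr = 2.812 μm/a
Convert to mass loss: 2.812 μm/a × 8.96 g/cm³ = 25.2 g·m⁻²·a⁻¹

r_corr = 25.2 g·m⁻²·a⁻¹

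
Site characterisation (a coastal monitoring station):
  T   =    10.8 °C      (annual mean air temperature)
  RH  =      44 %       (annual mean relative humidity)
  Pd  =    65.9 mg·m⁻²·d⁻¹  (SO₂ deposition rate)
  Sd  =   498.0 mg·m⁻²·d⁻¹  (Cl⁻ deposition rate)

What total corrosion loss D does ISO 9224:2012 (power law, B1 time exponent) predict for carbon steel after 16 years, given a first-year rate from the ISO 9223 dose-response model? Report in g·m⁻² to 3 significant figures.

D(16) = 2.26e+03 g·m⁻²

carbon steel: f(T) = -0.054·(T−10) [T>10 °C] = -0.0432
  SO₂ term: 1.77·65.9^0.52·exp(0.02·44-0.0432) = 36.08
  Cl⁻ term: 0.102·498.0^0.62·exp(0.033·44+0.04·10.8) = 31.56
  sum: 36.08 + 31.56 → r_corr = 67.63 μm/a
Power-law: D(16) = r_corr · 16^0.523
  D(16) = 67.63 × 16^0.523 = 67.63 × 4.263 = 288.3 μm
  Mass loss = 288.3 μm × 7.85 g/cm³ = 2263 g·m⁻²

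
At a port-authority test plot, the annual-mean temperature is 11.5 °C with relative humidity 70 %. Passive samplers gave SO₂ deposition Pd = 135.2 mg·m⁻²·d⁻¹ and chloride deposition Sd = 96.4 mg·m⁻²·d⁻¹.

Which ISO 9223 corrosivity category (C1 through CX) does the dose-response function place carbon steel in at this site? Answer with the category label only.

carbon steel: temperature factor f = -0.054·(1.5) = -0.0810
  sulphur-dioxide contribution → 84.9 μm/a
  chloride contribution → 27.65 μm/a
  ⇒ r_corr(carbon steel) = 112.6 μm/a
Category bounds: 80…200 μm/a bracket r_corr ⇒ C5

C5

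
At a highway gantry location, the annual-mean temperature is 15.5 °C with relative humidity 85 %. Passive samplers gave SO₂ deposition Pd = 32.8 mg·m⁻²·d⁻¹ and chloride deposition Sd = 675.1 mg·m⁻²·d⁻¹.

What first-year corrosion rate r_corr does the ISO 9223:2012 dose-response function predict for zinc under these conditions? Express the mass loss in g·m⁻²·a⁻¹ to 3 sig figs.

r_corr = 52.2 g·m⁻²·a⁻¹

zinc: T>10 °C ⇒ hinge -0.071·(15.5−10) = -0.3905
  Pd branch = 0.0129·Pd^0.44·e^(0.046·RH+f) = 2.023 μm/a
  Cl⁻ term: 0.0175·675.1^0.57·exp(0.008·85+0.085·15.5) = 5.288
  sum: 2.023 + 5.288 → r_corr = 7.311 μm/a
Convert to mass loss: 7.311 μm/a × 7.14 g/cm³ = 52.2 g·m⁻²·a⁻¹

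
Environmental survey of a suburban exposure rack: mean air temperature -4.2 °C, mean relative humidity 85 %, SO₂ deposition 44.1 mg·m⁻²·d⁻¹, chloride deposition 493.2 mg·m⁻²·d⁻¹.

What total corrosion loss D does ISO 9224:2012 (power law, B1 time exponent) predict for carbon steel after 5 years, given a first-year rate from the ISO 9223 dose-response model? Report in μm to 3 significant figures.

carbon steel: f(T) = +0.150·(T−10) [T≤10 °C] = -2.1300
  Pd branch = 1.77·Pd^0.52·e^(0.02·RH+f) = 8.248 μm/a
  Cl⁻ term: 0.102·493.2^0.62·exp(0.033·85+0.04·-4.2) = 66.61
  r_corr = 8.248 + 66.61 = 74.85 μm/a
Long-term exponent b (ISO 9224 Table 2, B1) = 0.523
  D(5) = 74.85 × 5^0.523 = 74.85 × 2.32 = 173.7 μm

D(5) = 174 μm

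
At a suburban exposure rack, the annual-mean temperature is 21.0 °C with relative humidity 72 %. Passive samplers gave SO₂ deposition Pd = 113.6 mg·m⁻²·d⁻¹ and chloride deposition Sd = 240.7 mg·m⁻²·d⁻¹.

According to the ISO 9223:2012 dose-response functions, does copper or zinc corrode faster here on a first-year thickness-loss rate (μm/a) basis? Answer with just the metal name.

zinc

copper: f(T) = -0.080·(T−10) [T>10 °C] = -0.8800
  SO₂ term: 0.0053·113.6^0.26·exp(0.059·72-0.8800) = 0.5265
  Cl⁻ term: 0.01025·240.7^0.27·exp(0.036·72+0.049·21.0) = 1.684
  r_corr = 0.5265 + 1.684 = 2.21 μm/a
zinc: T>10 °C ⇒ hinge -0.071·(21.0−10) = -0.7810
  SO₂ term: 0.0129·113.6^0.44·exp(0.046·72-0.7810) = 1.301
  Sd branch = 0.0175·Sd^0.57·e^(0.008·RH+0.085·T) = 4.225 μm/a
  sum: 1.301 + 4.225 → r_corr = 5.526 μm/a
Ordering by μm/a: zinc (5.53) > copper (2.21)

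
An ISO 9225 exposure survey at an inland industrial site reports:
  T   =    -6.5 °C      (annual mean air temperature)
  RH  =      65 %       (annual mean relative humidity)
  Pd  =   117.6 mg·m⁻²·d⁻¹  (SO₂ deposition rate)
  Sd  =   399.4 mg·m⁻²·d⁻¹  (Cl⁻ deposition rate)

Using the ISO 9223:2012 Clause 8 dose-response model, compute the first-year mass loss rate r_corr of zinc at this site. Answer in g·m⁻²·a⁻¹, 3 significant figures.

r_corr = 11.6 g·m⁻²·a⁻¹

zinc: T≤10 °C ⇒ hinge +0.038·(-6.5−10) = -0.6270
  Pd branch = 0.0129·Pd^0.44·e^(0.046·RH+f) = 1.116 μm/a
  Cl⁻ term: 0.0175·399.4^0.57·exp(0.008·65+0.085·-6.5) = 0.5149
  r_corr = 1.116 + 0.5149 = 1.631 μm/a
Convert to mass loss: 1.631 μm/a × 7.14 g/cm³ = 11.65 g·m⁻²·a⁻¹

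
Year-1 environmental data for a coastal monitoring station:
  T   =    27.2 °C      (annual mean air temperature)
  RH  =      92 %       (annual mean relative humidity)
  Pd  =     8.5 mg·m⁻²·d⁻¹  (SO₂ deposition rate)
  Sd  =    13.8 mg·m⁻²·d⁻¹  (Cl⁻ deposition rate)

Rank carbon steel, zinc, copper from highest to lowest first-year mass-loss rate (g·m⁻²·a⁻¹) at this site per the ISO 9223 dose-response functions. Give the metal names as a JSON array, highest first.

carbon steel: temperature factor f = -0.054·(17.2) = -0.9288
  Pd branch = 1.77·Pd^0.52·e^(0.02·RH+f) = 13.4 μm/a
  Sd branch = 0.102·Sd^0.62·e^(0.033·RH+0.04·T) = 32.09 μm/a
  r_corr = 13.4 + 32.09 = 45.49 μm/a
  mass loss = 45.49 μm/a × 7.85 g/cm³ = 357.1 g·m⁻²·a⁻¹
zinc: f(T) = -0.071·(T−10) [T>10 °C] = -1.2212
  SO₂ term: 0.0129·8.5^0.44·exp(0.046·92-1.2212) = 0.6716
  Cl⁻ term: 0.0175·13.8^0.57·exp(0.008·92+0.085·27.2) = 1.646
  r_corr = 0.6716 + 1.646 = 2.318 μm/a
  mass loss = 2.318 μm/a × 7.14 g/cm³ = 16.55 g·m⁻²·a⁻¹
copper: temperature factor f = -0.080·(17.2) = -1.3760
  Pd branch = 0.0053·Pd^0.26·e^(0.059·RH+f) = 0.5317 μm/a
  Sd branch = 0.01025·Sd^0.27·e^(0.036·RH+0.049·T) = 2.166 μm/a
  r_corr = 0.5317 + 2.166 = 2.698 μm/a
  mass loss = 2.698 μm/a × 8.96 g/cm³ = 24.17 g·m⁻²·a⁻¹
Ordering by g·m⁻²·a⁻¹: carbon steel (357) > copper (24.2) > zinc (16.5)

["carbon steel", "copper", "zinc"]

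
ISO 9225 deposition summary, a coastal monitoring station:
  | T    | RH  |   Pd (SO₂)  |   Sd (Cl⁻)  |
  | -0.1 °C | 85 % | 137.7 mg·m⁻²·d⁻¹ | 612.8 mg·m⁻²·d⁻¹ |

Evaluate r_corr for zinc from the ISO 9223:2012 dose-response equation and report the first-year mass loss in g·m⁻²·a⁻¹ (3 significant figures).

zinc: T≤10 °C ⇒ hinge +0.038·(-0.1−10) = -0.3838
  sulphur-dioxide contribution → 3.829 μm/a
  chloride contribution → 1.329 μm/a
  ⇒ r_corr(zinc) = 5.158 μm/a
Convert to mass loss: 5.158 μm/a × 7.14 g/cm³ = 36.83 g·m⁻²·a⁻¹

r_corr = 36.8 g·m⁻²·a⁻¹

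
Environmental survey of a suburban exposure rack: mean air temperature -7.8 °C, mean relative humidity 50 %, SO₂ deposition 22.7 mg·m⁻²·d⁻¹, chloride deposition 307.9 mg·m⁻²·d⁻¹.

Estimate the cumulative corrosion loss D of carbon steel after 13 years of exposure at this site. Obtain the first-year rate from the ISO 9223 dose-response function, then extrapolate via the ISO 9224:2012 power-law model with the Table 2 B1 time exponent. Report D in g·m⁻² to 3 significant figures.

D(13) = 458 g·m⁻²

carbon steel: temperature factor f = +0.150·(-17.8) = -2.6700
  Pd branch = 1.77·Pd^0.52·e^(0.02·RH+f) = 1.69 μm/a
  Cl⁻ term: 0.102·307.9^0.62·exp(0.033·50+0.04·-7.8) = 13.57
  r_corr = 1.69 + 13.57 = 15.26 μm/a
Long-term exponent b (ISO 9224 Table 2, B1) = 0.523
  D(13) = 15.26 × 13^0.523 = 15.26 × 3.825 = 58.35 μm
  Mass loss = 58.35 μm × 7.85 g/cm³ = 458.1 g·m⁻²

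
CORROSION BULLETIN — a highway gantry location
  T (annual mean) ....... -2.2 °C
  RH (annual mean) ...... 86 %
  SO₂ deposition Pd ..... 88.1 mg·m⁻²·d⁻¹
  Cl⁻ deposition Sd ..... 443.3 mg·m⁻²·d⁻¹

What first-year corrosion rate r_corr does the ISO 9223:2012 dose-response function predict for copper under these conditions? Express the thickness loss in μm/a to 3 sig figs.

copper: temperature factor f = +0.126·(-12.2) = -1.5372
  Pd branch = 0.0053·Pd^0.26·e^(0.059·RH+f) = 0.5834 μm/a
  Cl⁻ term: 0.01025·443.3^0.27·exp(0.036·86+0.049·-2.2) = 1.055
  sum: 0.5834 + 1.055 → r_corr = 1.638 μm/a

r_corr = 1.64 μm/a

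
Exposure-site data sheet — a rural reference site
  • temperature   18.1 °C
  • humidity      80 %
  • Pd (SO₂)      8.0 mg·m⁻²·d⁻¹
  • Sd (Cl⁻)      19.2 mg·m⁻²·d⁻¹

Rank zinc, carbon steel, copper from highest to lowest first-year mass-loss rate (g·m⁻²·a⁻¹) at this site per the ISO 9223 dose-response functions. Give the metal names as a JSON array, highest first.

["carbon steel", "copper", "zinc"]

zinc: temperature factor f = -0.071·(8.1) = -0.5751
  Pd branch = 0.0129·Pd^0.44·e^(0.046·RH+f) = 0.7184 μm/a
  Sd branch = 0.0175·Sd^0.57·e^(0.008·RH+0.085·T) = 0.833 μm/a
  sum: 0.7184 + 0.833 → r_corr = 1.551 μm/a
  mass loss = 1.551 μm/a × 7.14 g/cm³ = 11.08 g·m⁻²·a⁻¹
carbon steel: T>10 °C ⇒ hinge -0.054·(18.1−10) = -0.4374
  Pd branch = 1.77·Pd^0.52·e^(0.02·RH+f) = 16.69 μm/a
  Sd branch = 0.102·Sd^0.62·e^(0.033·RH+0.04·T) = 18.42 μm/a
  sum: 16.69 + 18.42 → r_corr = 35.11 μm/a
  mass loss = 35.11 μm/a × 7.85 g/cm³ = 275.6 g·m⁻²·a⁻¹
copper: T>10 °C ⇒ hinge -0.080·(18.1−10) = -0.6480
  Pd branch = 0.0053·Pd^0.26·e^(0.059·RH+f) = 0.534 μm/a
  Cl⁻ term: 0.01025·19.2^0.27·exp(0.036·80+0.049·18.1) = 0.9844
  sum: 0.534 + 0.9844 → r_corr = 1.518 μm/a
  mass loss = 1.518 μm/a × 8.96 g/cm³ = 13.6 g·m⁻²·a⁻¹
Ordering by g·m⁻²·a⁻¹: carbon steel (276) > copper (13.6) > zinc (11.1)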